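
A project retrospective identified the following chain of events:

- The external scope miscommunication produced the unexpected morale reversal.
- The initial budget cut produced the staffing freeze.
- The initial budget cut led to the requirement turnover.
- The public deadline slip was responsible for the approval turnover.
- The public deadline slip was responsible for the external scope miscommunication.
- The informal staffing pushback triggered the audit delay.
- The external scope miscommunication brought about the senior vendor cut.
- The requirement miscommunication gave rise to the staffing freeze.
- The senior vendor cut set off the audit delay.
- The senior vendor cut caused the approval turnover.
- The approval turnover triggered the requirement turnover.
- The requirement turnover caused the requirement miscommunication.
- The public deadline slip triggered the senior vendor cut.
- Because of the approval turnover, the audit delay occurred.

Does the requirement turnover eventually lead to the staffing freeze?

Yes

There is a causal chain: the requirement turnover → the requirement miscommunication → the staffing freeze.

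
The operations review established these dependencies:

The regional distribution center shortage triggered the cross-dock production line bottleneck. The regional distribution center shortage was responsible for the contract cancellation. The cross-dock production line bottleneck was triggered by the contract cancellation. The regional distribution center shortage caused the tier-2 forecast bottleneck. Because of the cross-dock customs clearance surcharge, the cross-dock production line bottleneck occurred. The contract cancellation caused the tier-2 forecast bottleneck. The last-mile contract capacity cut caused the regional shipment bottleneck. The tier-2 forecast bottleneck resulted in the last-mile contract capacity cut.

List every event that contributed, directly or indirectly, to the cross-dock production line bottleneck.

Immediate causes of the cross-dock production line bottleneck: the regional distribution center shortage, the contract cancellation, the cross-dock customs clearance surcharge.

the contract cancellation, the cross-dock customs clearance surcharge, the regional distribution center shortage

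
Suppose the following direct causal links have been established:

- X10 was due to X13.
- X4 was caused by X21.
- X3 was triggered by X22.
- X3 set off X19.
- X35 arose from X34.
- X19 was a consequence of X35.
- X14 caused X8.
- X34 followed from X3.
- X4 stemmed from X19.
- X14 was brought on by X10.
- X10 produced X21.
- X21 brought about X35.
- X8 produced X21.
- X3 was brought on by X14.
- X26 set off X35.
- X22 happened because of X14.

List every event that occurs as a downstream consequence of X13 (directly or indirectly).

X10, X14, X19, X21, X22, X3, X34, X35, X4, X8

Direct effects: X10.
2 steps out: X14, X21.
3 steps out: X8, X22, X3, X35, X4.
4 steps out: X34, X19.
Not reachable from it: X26.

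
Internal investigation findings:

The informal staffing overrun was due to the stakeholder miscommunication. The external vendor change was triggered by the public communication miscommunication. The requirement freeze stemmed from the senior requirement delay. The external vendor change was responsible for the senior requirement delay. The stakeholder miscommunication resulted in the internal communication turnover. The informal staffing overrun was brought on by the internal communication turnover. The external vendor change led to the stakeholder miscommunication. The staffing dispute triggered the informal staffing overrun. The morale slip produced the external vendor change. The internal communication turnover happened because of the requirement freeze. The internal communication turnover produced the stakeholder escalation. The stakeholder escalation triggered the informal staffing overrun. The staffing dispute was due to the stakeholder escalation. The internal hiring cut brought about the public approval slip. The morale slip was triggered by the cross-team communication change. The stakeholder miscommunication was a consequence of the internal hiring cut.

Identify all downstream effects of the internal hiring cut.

the informal staffing overrun, the internal communication turnover, the public approval slip, the staffing dispute, the stakeholder escalation, the stakeholder miscommunication

Direct effects: the public approval slip, the stakeholder miscommunication.
2 steps out: the internal communication turnover, the informal staffing overrun.
3 steps out: the stakeholder escalation.
4 steps out: the staffing dispute.
Not reachable from it: the public communication miscommunication, the cross-team communication change, the morale slip, the external vendor change, the senior requirement delay, the requirement freeze.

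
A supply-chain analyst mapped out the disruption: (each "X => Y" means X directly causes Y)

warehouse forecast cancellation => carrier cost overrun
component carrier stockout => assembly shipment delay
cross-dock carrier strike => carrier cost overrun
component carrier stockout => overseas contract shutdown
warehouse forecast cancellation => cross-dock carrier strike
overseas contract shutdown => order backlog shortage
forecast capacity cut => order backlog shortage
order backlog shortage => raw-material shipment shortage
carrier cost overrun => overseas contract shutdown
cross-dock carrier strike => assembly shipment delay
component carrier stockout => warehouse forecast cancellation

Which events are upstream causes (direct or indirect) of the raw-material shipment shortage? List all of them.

Immediate cause of the raw-material shipment shortage: the order backlog shortage.
Further upstream: the component carrier stockout, the warehouse forecast cancellation, the cross-dock carrier strike, the carrier cost overrun, the overseas contract shutdown, the forecast capacity cut.

the carrier cost overrun, the component carrier stockout, the cross-dock carrier strike, the forecast capacity cut, the order backlog shortage, the overseas contract shutdown, the warehouse forecast cancellation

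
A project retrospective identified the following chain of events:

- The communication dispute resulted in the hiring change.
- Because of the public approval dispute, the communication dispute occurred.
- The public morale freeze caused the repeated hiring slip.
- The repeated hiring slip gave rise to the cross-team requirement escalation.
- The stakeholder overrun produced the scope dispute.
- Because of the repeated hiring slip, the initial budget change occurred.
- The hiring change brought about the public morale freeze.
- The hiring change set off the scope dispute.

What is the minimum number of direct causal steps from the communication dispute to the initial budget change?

4

Shortest chain: the communication dispute → the hiring change → the public morale freeze → the repeated hiring slip → the initial budget change.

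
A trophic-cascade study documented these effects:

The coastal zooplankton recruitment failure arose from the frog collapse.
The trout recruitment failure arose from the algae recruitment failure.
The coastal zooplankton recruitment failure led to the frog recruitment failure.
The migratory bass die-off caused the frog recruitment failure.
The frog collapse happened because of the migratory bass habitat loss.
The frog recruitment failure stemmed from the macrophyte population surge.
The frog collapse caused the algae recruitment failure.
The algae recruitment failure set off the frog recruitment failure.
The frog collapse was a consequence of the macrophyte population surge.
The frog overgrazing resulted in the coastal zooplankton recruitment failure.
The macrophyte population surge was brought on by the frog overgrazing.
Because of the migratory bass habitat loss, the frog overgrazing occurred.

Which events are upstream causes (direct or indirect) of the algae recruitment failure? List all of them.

the frog collapse, the frog overgrazing, the macrophyte population surge, the migratory bass habitat loss

Immediate cause of the algae recruitment failure: the frog collapse.
Further upstream: the migratory bass habitat loss, the frog overgrazing, the macrophyte population surge.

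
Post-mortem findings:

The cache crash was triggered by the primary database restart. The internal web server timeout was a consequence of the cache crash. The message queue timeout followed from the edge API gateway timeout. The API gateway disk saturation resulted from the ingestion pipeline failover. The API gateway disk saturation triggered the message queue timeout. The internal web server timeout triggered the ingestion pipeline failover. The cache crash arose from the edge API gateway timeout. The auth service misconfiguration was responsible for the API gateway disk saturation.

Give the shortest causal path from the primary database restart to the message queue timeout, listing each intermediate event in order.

the primary database restart → the cache crash
the cache crash → the internal web server timeout
the internal web server timeout → the ingestion pipeline failover
the ingestion pipeline failover → the API gateway disk saturation
the API gateway disk saturation → the message queue timeout
Length: 5 steps.

the primary database restart → the cache crash → the internal web server timeout → the ingestion pipeline failover → the API gateway disk saturation → the message queue timeout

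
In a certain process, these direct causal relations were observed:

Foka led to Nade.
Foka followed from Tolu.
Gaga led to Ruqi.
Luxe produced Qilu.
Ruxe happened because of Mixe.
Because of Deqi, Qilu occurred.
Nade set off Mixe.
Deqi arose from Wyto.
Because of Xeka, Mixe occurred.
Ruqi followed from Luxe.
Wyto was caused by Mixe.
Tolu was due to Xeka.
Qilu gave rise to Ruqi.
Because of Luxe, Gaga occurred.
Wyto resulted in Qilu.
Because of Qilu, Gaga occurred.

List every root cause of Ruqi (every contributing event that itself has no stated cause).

Tracing upstream from Ruqi: Ruqi ← Qilu ← Wyto ← Mixe ← Xeka.
A separate upstream branch: Ruqi ← Luxe.
Each of those chain origins has no stated cause.

Luxe, Xeka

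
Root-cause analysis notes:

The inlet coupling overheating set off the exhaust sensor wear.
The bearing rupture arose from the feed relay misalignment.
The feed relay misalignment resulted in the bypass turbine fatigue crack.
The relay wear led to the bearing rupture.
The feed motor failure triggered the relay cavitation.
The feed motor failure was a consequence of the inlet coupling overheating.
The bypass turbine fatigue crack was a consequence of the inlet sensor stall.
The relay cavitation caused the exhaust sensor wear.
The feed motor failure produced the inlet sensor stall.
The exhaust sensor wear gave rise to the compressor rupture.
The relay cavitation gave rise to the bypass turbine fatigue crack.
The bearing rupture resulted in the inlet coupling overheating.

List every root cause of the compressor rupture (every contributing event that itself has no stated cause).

Tracing upstream from the compressor rupture: the compressor rupture ← the exhaust sensor wear ← the inlet coupling overheating ← the bearing rupture ← the relay wear.
A separate upstream branch: the compressor rupture ← the exhaust sensor wear ← the inlet coupling overheating ← the bearing rupture ← the feed relay misalignment.
Each of those chain origins has no stated cause.

the feed relay misalignment, the relay wear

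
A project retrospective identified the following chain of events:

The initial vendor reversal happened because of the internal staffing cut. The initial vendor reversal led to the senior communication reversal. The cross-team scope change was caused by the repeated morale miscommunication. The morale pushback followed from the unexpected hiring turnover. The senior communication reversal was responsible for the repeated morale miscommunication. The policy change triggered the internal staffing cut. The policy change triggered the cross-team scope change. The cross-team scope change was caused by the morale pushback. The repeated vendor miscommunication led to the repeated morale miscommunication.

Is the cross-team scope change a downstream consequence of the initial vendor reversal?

Yes

There is a causal chain: the initial vendor reversal → the senior communication reversal → the repeated morale miscommunication → the cross-team scope change.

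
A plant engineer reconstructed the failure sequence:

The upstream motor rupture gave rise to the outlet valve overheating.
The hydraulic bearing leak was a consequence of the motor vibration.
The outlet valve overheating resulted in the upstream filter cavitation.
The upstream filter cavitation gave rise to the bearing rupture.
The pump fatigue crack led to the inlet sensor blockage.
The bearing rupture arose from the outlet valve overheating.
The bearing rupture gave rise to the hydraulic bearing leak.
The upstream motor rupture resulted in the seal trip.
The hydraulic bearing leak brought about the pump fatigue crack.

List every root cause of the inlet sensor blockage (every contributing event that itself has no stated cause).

Tracing upstream from the inlet sensor blockage: the inlet sensor blockage ← the pump fatigue crack ← the hydraulic bearing leak ← the bearing rupture ← the outlet valve overheating ← the upstream motor rupture.
A separate upstream branch: the inlet sensor blockage ← the pump fatigue crack ← the hydraulic bearing leak ← the motor vibration.
Each of those chain origins has no stated cause.

the motor vibration, the upstream motor rupture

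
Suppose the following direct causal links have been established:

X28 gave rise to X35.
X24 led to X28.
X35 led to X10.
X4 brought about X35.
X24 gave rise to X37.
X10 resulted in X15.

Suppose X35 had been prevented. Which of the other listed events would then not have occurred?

Downstream of X35: X10, X15.

X10, X15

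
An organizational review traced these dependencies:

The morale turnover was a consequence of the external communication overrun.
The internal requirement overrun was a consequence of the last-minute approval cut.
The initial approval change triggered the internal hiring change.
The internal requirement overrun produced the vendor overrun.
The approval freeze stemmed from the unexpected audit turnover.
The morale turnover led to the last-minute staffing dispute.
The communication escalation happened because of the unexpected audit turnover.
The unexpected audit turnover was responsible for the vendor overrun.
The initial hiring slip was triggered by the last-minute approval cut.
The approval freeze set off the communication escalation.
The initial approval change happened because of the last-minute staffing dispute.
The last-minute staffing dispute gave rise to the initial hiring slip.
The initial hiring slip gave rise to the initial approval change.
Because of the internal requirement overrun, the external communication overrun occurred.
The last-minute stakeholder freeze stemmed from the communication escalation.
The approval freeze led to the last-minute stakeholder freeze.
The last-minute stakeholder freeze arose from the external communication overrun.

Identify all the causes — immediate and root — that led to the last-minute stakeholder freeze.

Immediate causes of the last-minute stakeholder freeze: the external communication overrun, the approval freeze, the communication escalation.
Further upstream: the last-minute approval cut, the internal requirement overrun, the unexpected audit turnover.

the approval freeze, the communication escalation, the external communication overrun, the internal requirement overrun, the last-minute approval cut, the unexpected audit turnover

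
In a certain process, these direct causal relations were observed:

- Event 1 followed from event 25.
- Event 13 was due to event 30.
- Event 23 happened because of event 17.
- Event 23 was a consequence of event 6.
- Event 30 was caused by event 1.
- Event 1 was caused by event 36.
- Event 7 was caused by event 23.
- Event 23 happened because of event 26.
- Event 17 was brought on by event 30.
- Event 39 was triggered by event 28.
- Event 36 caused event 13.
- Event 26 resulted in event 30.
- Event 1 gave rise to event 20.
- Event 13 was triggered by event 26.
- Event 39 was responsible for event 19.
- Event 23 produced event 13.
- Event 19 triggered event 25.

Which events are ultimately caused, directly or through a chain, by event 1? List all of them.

Direct effects: event 30, event 20.
2 steps out: event 17, event 13.
3 steps out: event 23.
4 steps out: event 7.
Not reachable from it: event 36, event 28, event 39, event 19, event 25, event 6, event 26.

event 13, event 17, event 20, event 23, event 30, event 7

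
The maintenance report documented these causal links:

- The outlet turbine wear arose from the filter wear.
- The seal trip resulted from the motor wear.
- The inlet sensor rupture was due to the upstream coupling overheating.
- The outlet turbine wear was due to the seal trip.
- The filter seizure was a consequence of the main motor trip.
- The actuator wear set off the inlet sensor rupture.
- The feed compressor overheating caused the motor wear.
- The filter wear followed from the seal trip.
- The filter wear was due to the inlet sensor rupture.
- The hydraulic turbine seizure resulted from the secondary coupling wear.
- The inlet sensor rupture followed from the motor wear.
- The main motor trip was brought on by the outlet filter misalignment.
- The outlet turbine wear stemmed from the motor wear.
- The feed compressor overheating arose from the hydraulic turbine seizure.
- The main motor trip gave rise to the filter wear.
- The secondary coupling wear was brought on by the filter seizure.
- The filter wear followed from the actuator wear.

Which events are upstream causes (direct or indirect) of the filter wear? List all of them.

the actuator wear, the feed compressor overheating, the filter seizure, the hydraulic turbine seizure, the inlet sensor rupture, the main motor trip, the motor wear, the outlet filter misalignment, the seal trip, the secondary coupling wear, the upstream coupling overheating

Immediate causes of the filter wear: the main motor trip, the actuator wear, the seal trip, the inlet sensor rupture.
Further upstream: the outlet filter misalignment, the filter seizure, the secondary coupling wear, the hydraulic turbine seizure, the feed compressor overheating, the motor wear, the upstream coupling overheating.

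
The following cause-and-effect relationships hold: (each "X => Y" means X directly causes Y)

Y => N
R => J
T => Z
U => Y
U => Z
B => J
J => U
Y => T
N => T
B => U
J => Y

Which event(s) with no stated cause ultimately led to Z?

Tracing upstream from Z: Z ← U ← B.
A separate upstream branch: Z ← U ← J ← R.
Each of those chain origins has no stated cause.

B, R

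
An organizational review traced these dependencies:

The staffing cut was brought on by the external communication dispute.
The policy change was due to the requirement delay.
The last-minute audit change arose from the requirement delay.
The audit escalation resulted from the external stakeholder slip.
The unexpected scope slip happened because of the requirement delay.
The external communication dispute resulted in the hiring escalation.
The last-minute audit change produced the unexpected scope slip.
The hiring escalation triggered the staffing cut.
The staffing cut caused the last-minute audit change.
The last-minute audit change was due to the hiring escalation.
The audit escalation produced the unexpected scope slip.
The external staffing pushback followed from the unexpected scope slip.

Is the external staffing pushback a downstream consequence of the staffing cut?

Yes

There is a causal chain: the staffing cut → the last-minute audit change → the unexpected scope slip → the external staffing pushback.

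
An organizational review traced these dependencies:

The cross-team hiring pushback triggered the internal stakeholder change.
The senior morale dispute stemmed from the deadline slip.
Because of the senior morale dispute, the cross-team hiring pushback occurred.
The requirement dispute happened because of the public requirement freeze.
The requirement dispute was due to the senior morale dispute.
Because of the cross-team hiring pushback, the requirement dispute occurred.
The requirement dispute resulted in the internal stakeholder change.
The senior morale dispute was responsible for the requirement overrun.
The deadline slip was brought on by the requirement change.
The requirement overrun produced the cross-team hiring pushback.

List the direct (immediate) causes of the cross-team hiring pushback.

Upstream contributors include the requirement change, the deadline slip, but only the requirement overrun, the senior morale dispute feed directly into the cross-team hiring pushback.

the requirement overrun, the senior morale dispute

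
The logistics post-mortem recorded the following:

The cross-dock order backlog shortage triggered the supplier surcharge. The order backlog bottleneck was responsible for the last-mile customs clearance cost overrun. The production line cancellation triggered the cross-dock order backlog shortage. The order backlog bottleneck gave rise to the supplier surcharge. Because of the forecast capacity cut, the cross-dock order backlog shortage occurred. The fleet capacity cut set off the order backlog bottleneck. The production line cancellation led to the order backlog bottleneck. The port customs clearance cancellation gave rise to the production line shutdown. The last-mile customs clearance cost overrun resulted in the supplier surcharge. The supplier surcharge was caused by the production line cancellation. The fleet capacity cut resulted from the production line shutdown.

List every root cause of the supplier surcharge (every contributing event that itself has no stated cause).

Tracing upstream from the supplier surcharge: the supplier surcharge ← the cross-dock order backlog shortage ← the forecast capacity cut.
A separate upstream branch: the supplier surcharge ← the order backlog bottleneck ← the fleet capacity cut ← the production line shutdown ← the port customs clearance cancellation.
A separate upstream branch: the supplier surcharge ← the production line cancellation.
Each of those chain origins has no stated cause.

the forecast capacity cut, the port customs clearance cancellation, the production line cancellation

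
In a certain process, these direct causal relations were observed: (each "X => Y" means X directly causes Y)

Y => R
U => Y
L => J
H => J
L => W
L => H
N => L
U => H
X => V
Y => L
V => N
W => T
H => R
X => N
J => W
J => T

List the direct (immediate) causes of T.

Upstream contributors include U, Y, X, V, N, L, H, but only J, W feed directly into T.

J, W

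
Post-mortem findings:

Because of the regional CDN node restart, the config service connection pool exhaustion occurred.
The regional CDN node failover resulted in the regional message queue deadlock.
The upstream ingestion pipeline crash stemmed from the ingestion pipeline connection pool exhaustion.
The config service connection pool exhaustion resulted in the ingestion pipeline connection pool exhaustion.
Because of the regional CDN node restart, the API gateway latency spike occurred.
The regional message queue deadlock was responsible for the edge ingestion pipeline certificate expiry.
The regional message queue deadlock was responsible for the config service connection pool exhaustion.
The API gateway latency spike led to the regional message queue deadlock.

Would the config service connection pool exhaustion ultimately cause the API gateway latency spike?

No

The config service connection pool exhaustion leads to the ingestion pipeline connection pool exhaustion, the upstream ingestion pipeline crash; the API gateway latency spike is not among them.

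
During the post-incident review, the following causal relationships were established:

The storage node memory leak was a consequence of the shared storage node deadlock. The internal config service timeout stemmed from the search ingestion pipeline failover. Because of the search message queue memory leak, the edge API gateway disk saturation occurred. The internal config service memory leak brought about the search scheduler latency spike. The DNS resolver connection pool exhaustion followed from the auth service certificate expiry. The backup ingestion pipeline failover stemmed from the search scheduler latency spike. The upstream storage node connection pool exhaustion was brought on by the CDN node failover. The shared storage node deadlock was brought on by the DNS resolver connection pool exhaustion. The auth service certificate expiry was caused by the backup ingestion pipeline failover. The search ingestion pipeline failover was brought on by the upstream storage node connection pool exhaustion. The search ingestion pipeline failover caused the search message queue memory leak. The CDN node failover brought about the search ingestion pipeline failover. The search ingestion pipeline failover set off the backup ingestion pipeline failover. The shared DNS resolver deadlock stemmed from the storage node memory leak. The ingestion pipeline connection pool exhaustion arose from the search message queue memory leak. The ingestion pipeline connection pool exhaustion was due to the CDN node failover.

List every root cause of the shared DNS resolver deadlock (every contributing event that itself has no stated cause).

Tracing upstream from the shared DNS resolver deadlock: the shared DNS resolver deadlock ← the storage node memory leak ← the shared storage node deadlock ← the DNS resolver connection pool exhaustion ← the auth service certificate expiry ← the backup ingestion pipeline failover ← the search scheduler latency spike ← the internal config service memory leak.
A separate upstream branch: the shared DNS resolver deadlock ← the storage node memory leak ← the shared storage node deadlock ← the DNS resolver connection pool exhaustion ← the auth service certificate expiry ← the backup ingestion pipeline failover ← the search ingestion pipeline failover ← the CDN node failover.
Each of those chain origins has no stated cause.

the CDN node failover, the internal config service memory leak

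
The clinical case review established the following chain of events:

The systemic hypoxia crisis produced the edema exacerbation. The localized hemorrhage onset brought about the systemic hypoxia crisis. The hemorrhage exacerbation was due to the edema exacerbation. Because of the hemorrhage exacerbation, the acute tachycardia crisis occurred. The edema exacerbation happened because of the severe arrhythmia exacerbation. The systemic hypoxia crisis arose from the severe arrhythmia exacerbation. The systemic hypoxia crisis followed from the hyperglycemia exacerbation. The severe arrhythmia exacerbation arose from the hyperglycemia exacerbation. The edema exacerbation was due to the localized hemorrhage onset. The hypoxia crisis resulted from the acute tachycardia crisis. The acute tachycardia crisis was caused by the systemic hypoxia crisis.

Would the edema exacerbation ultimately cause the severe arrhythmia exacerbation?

No

The edema exacerbation leads to the hemorrhage exacerbation, the acute tachycardia crisis, the hypoxia crisis; the severe arrhythmia exacerbation is not among them.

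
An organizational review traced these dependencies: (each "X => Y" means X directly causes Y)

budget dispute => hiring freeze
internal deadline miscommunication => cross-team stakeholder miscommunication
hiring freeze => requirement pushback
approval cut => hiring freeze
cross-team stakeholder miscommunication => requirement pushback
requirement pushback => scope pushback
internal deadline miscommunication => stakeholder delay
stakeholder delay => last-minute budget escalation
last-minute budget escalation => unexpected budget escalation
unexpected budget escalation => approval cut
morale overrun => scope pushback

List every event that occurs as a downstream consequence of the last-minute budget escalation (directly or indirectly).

the approval cut, the hiring freeze, the requirement pushback, the scope pushback, the unexpected budget escalation

Direct effects: the unexpected budget escalation.
2 steps out: the approval cut.
3 steps out: the hiring freeze.
4 steps out: the requirement pushback.
5 steps out: the scope pushback.
Not reachable from it: the internal deadline miscommunication, the stakeholder delay, the cross-team stakeholder miscommunication, the budget dispute, the morale overrun.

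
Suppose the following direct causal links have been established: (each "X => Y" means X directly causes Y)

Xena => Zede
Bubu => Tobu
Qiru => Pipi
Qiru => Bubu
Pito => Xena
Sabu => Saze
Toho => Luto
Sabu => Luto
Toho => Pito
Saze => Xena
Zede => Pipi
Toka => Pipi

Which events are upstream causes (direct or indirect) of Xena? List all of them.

Pito, Sabu, Saze, Toho

Immediate causes of Xena: Pito, Saze.
Further upstream: Sabu, Toho.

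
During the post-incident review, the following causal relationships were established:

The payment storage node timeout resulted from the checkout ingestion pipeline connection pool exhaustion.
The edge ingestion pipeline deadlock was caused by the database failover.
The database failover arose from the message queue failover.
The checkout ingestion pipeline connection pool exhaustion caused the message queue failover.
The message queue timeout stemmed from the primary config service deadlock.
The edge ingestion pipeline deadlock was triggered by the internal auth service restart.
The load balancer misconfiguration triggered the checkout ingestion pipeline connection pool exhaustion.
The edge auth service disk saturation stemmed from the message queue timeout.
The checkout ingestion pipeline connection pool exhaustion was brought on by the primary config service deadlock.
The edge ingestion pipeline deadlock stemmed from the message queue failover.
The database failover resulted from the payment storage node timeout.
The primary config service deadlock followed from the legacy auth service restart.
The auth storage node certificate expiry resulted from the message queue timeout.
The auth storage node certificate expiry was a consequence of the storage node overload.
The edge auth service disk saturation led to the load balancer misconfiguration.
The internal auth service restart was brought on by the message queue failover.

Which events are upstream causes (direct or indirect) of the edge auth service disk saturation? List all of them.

Immediate cause of the edge auth service disk saturation: the message queue timeout.
Further upstream: the legacy auth service restart, the primary config service deadlock.

the legacy auth service restart, the message queue timeout, the primary config service deadlock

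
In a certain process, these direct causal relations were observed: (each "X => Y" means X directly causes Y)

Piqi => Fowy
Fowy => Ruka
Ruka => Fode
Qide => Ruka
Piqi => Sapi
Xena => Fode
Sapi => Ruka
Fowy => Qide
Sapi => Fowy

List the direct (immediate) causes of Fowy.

Piqi, Sapi → Fowy with nothing further upstream stated.

Piqi, Sapi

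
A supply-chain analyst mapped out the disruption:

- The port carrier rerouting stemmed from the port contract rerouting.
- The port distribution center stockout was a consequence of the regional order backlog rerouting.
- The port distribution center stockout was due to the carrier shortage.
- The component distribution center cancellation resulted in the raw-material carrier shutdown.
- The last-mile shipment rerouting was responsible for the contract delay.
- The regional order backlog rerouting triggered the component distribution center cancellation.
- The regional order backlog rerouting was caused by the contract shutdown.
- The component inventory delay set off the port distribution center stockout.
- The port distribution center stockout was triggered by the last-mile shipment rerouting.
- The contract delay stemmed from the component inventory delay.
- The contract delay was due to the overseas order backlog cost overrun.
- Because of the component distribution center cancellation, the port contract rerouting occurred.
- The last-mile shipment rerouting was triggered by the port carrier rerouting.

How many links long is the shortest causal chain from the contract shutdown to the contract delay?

Shortest chain: the contract shutdown → the regional order backlog rerouting → the component distribution center cancellation → the port contract rerouting → the port carrier rerouting → the last-mile shipment rerouting → the contract delay.

6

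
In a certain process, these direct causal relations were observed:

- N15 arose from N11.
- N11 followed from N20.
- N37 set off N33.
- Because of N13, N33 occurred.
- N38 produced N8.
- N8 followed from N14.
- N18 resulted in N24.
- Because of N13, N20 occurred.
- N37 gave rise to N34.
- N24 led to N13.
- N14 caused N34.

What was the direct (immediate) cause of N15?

N11

Upstream contributors include N18, N24, N13, N20, but only N11 feeds directly into N15.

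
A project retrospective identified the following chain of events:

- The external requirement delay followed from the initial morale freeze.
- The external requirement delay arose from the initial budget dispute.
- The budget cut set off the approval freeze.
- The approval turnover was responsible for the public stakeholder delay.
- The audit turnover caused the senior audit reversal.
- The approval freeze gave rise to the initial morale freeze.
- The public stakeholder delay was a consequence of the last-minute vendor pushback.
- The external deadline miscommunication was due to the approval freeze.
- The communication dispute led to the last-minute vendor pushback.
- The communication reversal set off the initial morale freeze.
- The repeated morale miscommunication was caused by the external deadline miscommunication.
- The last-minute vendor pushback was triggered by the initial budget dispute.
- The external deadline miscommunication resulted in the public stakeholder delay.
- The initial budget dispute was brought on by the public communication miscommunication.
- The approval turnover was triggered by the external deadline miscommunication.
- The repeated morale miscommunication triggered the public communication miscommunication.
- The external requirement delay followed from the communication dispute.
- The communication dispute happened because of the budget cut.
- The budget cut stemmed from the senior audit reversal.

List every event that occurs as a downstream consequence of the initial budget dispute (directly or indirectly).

the external requirement delay, the last-minute vendor pushback, the public stakeholder delay

Direct effects: the external requirement delay, the last-minute vendor pushback.
2 steps out: the public stakeholder delay.
Not reachable from it: the audit turnover, the senior audit reversal, the budget cut, the approval freeze, the communication reversal, the external deadline miscommunication, the initial morale freeze, the repeated morale miscommunication, the public communication miscommunication, the approval turnover, the communication dispute.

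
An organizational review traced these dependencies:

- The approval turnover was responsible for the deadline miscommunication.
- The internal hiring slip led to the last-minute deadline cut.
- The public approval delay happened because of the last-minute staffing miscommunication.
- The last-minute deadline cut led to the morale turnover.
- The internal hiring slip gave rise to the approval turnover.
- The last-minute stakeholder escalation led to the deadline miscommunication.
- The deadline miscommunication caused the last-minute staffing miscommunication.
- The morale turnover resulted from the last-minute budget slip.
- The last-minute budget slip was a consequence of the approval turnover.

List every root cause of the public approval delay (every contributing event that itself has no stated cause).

the internal hiring slip, the last-minute stakeholder escalation

Tracing upstream from the public approval delay: the public approval delay ← the last-minute staffing miscommunication ← the deadline miscommunication ← the approval turnover ← the internal hiring slip.
A separate upstream branch: the public approval delay ← the last-minute staffing miscommunication ← the deadline miscommunication ← the last-minute stakeholder escalation.
Each of those chain origins has no stated cause.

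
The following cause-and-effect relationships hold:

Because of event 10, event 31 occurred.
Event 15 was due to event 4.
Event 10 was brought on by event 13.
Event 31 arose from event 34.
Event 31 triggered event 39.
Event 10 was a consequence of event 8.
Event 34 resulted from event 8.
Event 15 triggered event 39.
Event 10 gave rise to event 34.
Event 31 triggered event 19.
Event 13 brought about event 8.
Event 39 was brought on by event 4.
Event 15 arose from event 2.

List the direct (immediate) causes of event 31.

Upstream contributors include event 13, event 8, but only event 10, event 34 feed directly into event 31.

event 10, event 34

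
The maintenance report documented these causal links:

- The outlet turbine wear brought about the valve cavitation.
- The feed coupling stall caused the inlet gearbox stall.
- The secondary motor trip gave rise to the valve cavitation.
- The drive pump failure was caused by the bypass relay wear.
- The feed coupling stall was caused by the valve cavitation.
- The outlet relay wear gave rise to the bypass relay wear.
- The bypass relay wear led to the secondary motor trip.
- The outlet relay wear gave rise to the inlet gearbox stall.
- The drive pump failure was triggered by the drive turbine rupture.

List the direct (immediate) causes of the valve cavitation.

the outlet turbine wear, the secondary motor trip

Upstream contributors include the outlet relay wear, the bypass relay wear, but only the outlet turbine wear, the secondary motor trip feed directly into the valve cavitation.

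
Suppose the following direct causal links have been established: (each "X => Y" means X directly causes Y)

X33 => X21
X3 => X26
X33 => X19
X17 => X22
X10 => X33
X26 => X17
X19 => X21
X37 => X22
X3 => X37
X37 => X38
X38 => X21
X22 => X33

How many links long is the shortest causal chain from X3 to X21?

Shortest chain: X3 → X37 → X38 → X21.

3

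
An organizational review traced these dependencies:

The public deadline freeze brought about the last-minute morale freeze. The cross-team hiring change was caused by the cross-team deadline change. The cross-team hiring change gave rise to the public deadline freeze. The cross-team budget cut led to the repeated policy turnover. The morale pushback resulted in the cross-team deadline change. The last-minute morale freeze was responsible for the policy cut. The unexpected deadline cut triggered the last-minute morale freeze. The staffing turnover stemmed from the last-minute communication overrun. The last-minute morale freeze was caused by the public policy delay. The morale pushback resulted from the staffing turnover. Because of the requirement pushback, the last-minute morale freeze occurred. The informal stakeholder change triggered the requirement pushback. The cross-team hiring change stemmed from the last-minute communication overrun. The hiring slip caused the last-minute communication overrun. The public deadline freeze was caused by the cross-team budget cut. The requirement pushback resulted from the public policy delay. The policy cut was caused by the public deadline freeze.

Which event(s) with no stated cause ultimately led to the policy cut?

the cross-team budget cut, the hiring slip, the informal stakeholder change, the public policy delay, the unexpected deadline cut

Tracing upstream from the policy cut: the policy cut ← the public deadline freeze ← the cross-team budget cut.
A separate upstream branch: the policy cut ← the public deadline freeze ← the cross-team hiring change ← the last-minute communication overrun ← the hiring slip.
A separate upstream branch: the policy cut ← the last-minute morale freeze ← the public policy delay.
A separate upstream branch: the policy cut ← the last-minute morale freeze ← the unexpected deadline cut.
A separate upstream branch: the policy cut ← the last-minute morale freeze ← the requirement pushback ← the informal stakeholder change.
Each of those chain origins has no stated cause.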